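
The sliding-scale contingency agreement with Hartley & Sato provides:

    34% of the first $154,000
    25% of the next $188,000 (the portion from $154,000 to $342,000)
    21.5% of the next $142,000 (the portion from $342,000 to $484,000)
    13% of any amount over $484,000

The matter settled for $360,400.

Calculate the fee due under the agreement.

First $154,000 at 34% = $52,360.00
Next $188,000 at 25% = $47,000.00
Remaining $18,400 at 21.5% = $3,956.00
Fee: $52,360.00 + $47,000.00 + $3,956.00 = $103,316.00

$103,316.00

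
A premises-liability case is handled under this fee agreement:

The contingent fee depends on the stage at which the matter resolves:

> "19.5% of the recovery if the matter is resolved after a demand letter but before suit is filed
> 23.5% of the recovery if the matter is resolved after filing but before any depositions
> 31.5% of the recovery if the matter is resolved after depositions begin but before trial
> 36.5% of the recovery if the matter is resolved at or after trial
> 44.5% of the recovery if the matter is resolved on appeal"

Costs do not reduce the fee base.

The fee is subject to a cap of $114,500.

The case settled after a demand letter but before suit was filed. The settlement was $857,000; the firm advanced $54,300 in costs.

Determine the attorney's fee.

Fee base is the gross recovery, $857,000; costs are reimbursed separately.
The matter settled after a demand letter but before suit was filed, so the 19.5% rate applies.
$857,000 × 19.5% = $167,115.00
$167,115.00 exceeds the $114,500 cap, so the fee is capped at $114,500.00.

$114,500.00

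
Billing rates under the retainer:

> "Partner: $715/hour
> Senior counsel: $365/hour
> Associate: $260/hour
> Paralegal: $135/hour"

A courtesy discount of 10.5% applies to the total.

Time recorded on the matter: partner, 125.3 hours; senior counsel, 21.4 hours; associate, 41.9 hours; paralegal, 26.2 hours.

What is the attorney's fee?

Partner: 125.3 × $715 = $89,589.50
Senior counsel: 21.4 × $365 = $7,811.00
Associate: 41.9 × $260 = $10,894.00
Paralegal: 26.2 × $135 = $3,537.00
Subtotal: $111,831.50
Less 10.5% discount: −$11,742.31
Total: $111,831.50 − $11,742.31 = $100,089.19

$100,089.19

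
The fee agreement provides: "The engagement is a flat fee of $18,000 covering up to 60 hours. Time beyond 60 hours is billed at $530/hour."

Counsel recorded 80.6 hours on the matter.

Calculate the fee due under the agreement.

Flat fee: $18,000.00
Excess hours: 80.6 − 60 = 20.6
Overrun: 20.6 × $530 = $10,918.00
Total: $18,000.00 + $10,918.00 = $28,918.00

$28,918.00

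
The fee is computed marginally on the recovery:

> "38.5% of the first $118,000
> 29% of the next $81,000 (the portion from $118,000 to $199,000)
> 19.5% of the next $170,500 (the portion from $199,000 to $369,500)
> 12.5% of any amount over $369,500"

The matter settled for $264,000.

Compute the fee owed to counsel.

First $118,000 at 38.5% = $45,430.00
Next $81,000 at 29% = $23,490.00
Remaining $65,000 at 19.5% = $12,675.00
Fee: $45,430.00 + $23,490.00 + $12,675.00 = $81,595.00

$81,595.00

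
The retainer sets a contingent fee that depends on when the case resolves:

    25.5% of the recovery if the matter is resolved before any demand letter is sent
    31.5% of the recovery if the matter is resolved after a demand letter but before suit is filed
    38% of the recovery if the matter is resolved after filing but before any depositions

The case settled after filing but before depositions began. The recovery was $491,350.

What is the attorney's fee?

The matter settled after filing but before depositions began, so the 38% rate applies.
$491,350 × 38% = $186,713.00

$186,713.00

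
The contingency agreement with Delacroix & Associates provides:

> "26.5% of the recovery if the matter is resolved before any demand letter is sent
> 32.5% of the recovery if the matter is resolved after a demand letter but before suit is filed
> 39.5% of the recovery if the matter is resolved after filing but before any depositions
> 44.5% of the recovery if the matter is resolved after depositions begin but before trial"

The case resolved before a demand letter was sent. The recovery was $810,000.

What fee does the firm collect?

The matter resolved before a demand letter was sent, so the 26.5% rate applies.
$810,000 × 26.5% = $214,650.00

$214,650.00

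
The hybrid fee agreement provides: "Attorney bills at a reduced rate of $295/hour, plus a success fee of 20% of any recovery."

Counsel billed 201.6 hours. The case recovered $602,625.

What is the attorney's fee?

$179,997.00

Hourly: 201.6 × $295 = $59,472.00
Success fee: 20% of $602,625 = $120,525.00
Total: $59,472.00 + $120,525.00 = $179,997.00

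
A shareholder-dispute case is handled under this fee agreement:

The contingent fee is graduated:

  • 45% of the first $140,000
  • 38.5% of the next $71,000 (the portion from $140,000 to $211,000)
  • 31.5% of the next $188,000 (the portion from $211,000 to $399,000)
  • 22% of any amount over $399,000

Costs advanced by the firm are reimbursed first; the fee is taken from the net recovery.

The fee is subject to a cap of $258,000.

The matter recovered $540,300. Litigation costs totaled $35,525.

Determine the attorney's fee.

Fee base (net of costs): $540,300 − $35,525 = $504,775
First $140,000 at 45% = $63,000.00
Next $71,000 at 38.5% = $27,335.00
Next $188,000 at 31.5% = $59,220.00
Remaining $105,775 at 22% = $23,270.50
Fee: $63,000.00 + $27,335.00 + $59,220.00 + $23,270.50 = $172,825.50
$172,825.50 is under the $258,000 cap.

$172,825.50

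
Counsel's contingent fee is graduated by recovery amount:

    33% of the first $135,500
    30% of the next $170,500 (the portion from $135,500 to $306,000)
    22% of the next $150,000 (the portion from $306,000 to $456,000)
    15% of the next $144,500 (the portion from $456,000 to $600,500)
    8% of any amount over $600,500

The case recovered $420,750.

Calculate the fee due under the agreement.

$121,110.00

First $135,500 at 33% = $44,715.00
Next $170,500 at 30% = $51,150.00
Remaining $114,750 at 22% = $25,245.00
Fee: $44,715.00 + $51,150.00 + $25,245.00 = $121,110.00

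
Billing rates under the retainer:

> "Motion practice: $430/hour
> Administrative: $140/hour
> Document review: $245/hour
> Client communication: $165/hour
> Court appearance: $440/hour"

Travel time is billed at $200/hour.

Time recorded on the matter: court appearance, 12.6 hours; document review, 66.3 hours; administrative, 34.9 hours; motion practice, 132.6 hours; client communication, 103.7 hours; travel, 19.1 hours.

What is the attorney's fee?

$104,622.00

Motion practice: 132.6 × $430 = $57,018.00
Administrative: 34.9 × $140 = $4,886.00
Document review: 66.3 × $245 = $16,243.50
Client communication: 103.7 × $165 = $17,110.50
Court appearance: 12.6 × $440 = $5,544.00
Subtotal: $57,018.00 + $4,886.00 + $16,243.50 + $17,110.50 + $5,544.00 = $100,802.00
Travel: 19.1 × $200 = $3,820.00
Total: $100,802.00 + $3,820.00 = $104,622.00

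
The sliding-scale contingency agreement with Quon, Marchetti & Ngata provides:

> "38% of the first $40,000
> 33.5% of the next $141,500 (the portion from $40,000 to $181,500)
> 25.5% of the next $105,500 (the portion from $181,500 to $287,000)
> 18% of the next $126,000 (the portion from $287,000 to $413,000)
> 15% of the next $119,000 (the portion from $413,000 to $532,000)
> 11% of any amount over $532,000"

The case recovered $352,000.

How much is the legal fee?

$101,205.00

First $40,000 at 38% = $15,200.00
Next $141,500 at 33.5% = $47,402.50
Next $105,500 at 25.5% = $26,902.50
Remaining $65,000 at 18% = $11,700.00
Fee: $15,200.00 + $47,402.50 + $26,902.50 + $11,700.00 = $101,205.00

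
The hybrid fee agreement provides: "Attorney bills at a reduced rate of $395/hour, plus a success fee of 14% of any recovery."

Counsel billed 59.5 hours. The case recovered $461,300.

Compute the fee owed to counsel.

$88,084.50

Hourly: 59.5 × $395 = $23,502.50
Success fee: 14% of $461,300 = $64,582.00
Total: $23,502.50 + $64,582.00 = $88,084.50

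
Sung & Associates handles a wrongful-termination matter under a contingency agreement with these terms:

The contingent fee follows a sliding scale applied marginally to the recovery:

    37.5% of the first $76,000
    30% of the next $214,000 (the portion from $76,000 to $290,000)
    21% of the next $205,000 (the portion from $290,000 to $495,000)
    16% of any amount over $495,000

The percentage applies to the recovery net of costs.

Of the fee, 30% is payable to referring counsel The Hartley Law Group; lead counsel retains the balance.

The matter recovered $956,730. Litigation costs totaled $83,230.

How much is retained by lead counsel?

Fee base (net of costs): $956,730 − $83,230 = $873,500
First $76,000 at 37.5% = $28,500.00
Next $214,000 at 30% = $64,200.00
Next $205,000 at 21% = $43,050.00
Remaining $378,500 at 16% = $60,560.00
Fee: $28,500.00 + $64,200.00 + $43,050.00 + $60,560.00 = $196,310.00
Referral share: 30% of $196,310.00 = $58,893.00; lead counsel retains $196,310.00 − $58,893.00 = $137,417.00.

$137,417.00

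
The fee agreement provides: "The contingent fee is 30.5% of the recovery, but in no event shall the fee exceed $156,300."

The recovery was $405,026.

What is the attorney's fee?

30.5% of $405,026 = $123,532.93
That is under the $156,300 cap.

$123,532.93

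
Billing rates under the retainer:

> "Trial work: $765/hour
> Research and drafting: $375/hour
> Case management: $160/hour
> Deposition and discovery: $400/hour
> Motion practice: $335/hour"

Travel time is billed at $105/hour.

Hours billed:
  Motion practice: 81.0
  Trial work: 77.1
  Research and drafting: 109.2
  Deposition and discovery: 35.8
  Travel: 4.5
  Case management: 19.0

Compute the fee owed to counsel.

Trial work: 77.1 × $765 = $58,981.50
Research and drafting: 109.2 × $375 = $40,950.00
Case management: 19.0 × $160 = $3,040.00
Deposition and discovery: 35.8 × $400 = $14,320.00
Motion practice: 81.0 × $335 = $27,135.00
Subtotal: $58,981.50 + $40,950.00 + $3,040.00 + $14,320.00 + $27,135.00 = $144,426.50
Travel: 4.5 × $105 = $472.50
Total: $144,426.50 + $472.50 = $144,899.00

$144,899.00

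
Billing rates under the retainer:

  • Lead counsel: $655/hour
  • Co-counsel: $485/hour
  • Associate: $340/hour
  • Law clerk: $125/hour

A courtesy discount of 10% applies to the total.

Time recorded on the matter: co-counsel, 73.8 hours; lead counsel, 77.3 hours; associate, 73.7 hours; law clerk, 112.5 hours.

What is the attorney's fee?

$112,990.50

Lead counsel: 77.3 × $655 = $50,631.50
Co-counsel: 73.8 × $485 = $35,793.00
Associate: 73.7 × $340 = $25,058.00
Law clerk: 112.5 × $125 = $14,062.50
Subtotal: $125,545.00
Less 10% discount: −$12,554.50
Total: $125,545.00 − $12,554.50 = $112,990.50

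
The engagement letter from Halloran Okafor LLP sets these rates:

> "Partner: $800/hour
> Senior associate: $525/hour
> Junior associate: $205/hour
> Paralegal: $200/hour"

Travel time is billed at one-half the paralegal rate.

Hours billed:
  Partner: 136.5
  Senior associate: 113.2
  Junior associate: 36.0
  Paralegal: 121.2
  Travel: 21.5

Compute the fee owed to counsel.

Partner: 136.5 × $800 = $109,200.00
Senior associate: 113.2 × $525 = $59,430.00
Junior associate: 36.0 × $205 = $7,380.00
Paralegal: 121.2 × $200 = $24,240.00
Subtotal: $109,200.00 + $59,430.00 + $7,380.00 + $24,240.00 = $200,250.00
Travel: 21.5 × ($200 ÷ 2) = 21.5 × $100.00 = $2,150.00
Total: $200,250.00 + $2,150.00 = $202,400.00

$202,400.00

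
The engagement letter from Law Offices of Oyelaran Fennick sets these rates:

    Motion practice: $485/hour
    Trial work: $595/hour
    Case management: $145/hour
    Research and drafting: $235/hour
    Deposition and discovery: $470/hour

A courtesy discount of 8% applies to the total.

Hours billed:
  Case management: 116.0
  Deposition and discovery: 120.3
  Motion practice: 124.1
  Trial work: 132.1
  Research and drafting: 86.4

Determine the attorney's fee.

Motion practice: 124.1 × $485 = $60,188.50
Trial work: 132.1 × $595 = $78,599.50
Case management: 116.0 × $145 = $16,820.00
Research and drafting: 86.4 × $235 = $20,304.00
Deposition and discovery: 120.3 × $470 = $56,541.00
Subtotal: $232,453.00
Less 8% discount: −$18,596.24
Total: $232,453.00 − $18,596.24 = $213,856.76

$213,856.76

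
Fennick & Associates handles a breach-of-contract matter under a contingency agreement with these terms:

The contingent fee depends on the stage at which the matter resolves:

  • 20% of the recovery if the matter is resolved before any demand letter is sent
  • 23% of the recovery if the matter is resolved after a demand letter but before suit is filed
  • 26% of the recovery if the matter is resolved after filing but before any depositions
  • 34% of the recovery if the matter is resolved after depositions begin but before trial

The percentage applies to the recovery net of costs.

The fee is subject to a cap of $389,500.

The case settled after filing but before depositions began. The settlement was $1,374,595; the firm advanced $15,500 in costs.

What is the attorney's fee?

$353,364.70

Fee base (net of costs): $1,374,595 − $15,500 = $1,359,095
The matter settled after filing but before depositions began, so the 26% rate applies.
$1,359,095 × 26% = $353,364.70
$353,364.70 is under the $389,500 cap.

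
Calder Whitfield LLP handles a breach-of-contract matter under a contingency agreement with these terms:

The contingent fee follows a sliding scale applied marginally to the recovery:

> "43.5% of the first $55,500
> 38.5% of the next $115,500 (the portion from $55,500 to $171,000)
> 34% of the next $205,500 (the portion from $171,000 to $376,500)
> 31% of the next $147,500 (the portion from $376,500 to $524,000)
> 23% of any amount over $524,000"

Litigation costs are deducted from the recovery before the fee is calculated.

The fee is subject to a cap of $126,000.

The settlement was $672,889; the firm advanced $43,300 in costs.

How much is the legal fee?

$126,000.00

Fee base (net of costs): $672,889 − $43,300 = $629,589
First $55,500 at 43.5% = $24,142.50
Next $115,500 at 38.5% = $44,467.50
Next $205,500 at 34% = $69,870.00
Next $147,500 at 31% = $45,725.00
Remaining $105,589 at 23% = $24,285.47
Fee: $24,142.50 + $44,467.50 + $69,870.00 + $45,725.00 + $24,285.47 = $208,490.47
$208,490.47 exceeds the $126,000 cap, so the fee is capped at $126,000.00.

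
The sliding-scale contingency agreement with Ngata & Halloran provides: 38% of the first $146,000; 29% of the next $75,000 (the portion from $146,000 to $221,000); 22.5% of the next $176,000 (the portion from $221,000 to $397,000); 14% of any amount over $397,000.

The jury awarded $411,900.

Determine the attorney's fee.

First $146,000 at 38% = $55,480.00
Next $75,000 at 29% = $21,750.00
Next $176,000 at 22.5% = $39,600.00
Remaining $14,900 at 14% = $2,086.00
Fee: $55,480.00 + $21,750.00 + $39,600.00 + $2,086.00 = $118,916.00

$118,916.00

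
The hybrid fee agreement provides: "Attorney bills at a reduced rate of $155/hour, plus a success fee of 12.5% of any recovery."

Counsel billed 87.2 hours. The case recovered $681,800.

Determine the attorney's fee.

Hourly: 87.2 × $155 = $13,516.00
Success fee: 12.5% of $681,800 = $85,225.00
Total: $13,516.00 + $85,225.00 = $98,741.00

$98,741.00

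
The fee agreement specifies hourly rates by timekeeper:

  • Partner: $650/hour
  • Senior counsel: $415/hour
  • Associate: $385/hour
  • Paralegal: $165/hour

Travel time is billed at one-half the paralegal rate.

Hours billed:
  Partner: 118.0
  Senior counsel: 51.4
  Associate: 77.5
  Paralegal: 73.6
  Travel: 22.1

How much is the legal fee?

$141,835.75

Partner: 118.0 × $650 = $76,700.00
Senior counsel: 51.4 × $415 = $21,331.00
Associate: 77.5 × $385 = $29,837.50
Paralegal: 73.6 × $165 = $12,144.00
Subtotal: $76,700.00 + $21,331.00 + $29,837.50 + $12,144.00 = $140,012.50
Travel: 22.1 × ($165 ÷ 2) = 22.1 × $82.50 = $1,823.25
Total: $140,012.50 + $1,823.25 = $141,835.75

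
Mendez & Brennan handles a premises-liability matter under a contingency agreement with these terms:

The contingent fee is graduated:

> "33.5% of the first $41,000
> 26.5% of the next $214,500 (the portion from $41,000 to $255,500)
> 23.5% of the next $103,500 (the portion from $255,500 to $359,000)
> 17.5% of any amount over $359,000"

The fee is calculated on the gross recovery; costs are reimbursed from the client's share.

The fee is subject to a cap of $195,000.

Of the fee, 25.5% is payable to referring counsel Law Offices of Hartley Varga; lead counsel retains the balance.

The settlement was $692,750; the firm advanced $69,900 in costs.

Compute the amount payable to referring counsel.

Fee base is the gross recovery, $692,750; costs are reimbursed separately.
First $41,000 at 33.5% = $13,735.00
Next $214,500 at 26.5% = $56,842.50
Next $103,500 at 23.5% = $24,322.50
Remaining $333,750 at 17.5% = $58,406.25
Fee: $13,735.00 + $56,842.50 + $24,322.50 + $58,406.25 = $153,306.25
$153,306.25 is under the $195,000 cap.
Referral share: 25.5% of $153,306.25 = $39,093.09; lead counsel retains $153,306.25 − $39,093.09 = $114,213.16.

$39,093.09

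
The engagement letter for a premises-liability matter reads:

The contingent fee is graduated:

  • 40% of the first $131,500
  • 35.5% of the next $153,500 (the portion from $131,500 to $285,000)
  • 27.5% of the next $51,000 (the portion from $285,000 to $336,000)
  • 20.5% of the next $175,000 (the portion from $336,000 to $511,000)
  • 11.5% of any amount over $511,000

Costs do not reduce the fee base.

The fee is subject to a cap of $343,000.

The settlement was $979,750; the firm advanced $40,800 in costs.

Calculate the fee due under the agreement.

$210,898.75

Fee base is the gross recovery, $979,750; costs are reimbursed separately.
First $131,500 at 40% = $52,600.00
Next $153,500 at 35.5% = $54,492.50
Next $51,000 at 27.5% = $14,025.00
Next $175,000 at 20.5% = $35,875.00
Remaining $468,750 at 11.5% = $53,906.25
Fee: $52,600.00 + $54,492.50 + $14,025.00 + $35,875.00 + $53,906.25 = $210,898.75
$210,898.75 is under the $343,000 cap.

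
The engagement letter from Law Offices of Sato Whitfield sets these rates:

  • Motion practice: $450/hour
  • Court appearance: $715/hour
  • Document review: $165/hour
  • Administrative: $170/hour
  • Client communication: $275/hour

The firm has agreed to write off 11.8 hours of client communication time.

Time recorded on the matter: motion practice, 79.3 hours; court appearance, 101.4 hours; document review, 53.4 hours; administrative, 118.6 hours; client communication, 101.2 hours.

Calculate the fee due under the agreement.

Motion practice: 79.3 × $450 = $35,685.00
Court appearance: 101.4 × $715 = $72,501.00
Document review: 53.4 × $165 = $8,811.00
Administrative: 118.6 × $170 = $20,162.00
Client communication: 101.2 × $275 = $27,830.00
Subtotal: $164,989.00
Write-off: 11.8 × $275 = $3,245.00
Total: $164,989.00 − $3,245.00 = $161,744.00

$161,744.00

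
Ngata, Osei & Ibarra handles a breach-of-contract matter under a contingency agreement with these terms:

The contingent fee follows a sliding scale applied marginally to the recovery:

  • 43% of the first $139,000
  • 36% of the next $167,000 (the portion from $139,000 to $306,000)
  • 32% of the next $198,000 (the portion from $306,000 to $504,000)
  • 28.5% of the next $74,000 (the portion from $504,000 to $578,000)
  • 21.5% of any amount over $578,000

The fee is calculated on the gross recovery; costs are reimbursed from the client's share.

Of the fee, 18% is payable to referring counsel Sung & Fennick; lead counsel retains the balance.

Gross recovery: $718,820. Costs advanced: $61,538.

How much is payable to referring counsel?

$42,230.93

Fee base is the gross recovery, $718,820; costs are reimbursed separately.
First $139,000 at 43% = $59,770.00
Next $167,000 at 36% = $60,120.00
Next $198,000 at 32% = $63,360.00
Next $74,000 at 28.5% = $21,090.00
Remaining $140,820 at 21.5% = $30,276.30
Fee: $59,770.00 + $60,120.00 + $63,360.00 + $21,090.00 + $30,276.30 = $234,616.30
Referral share: 18% of $234,616.30 = $42,230.93; lead counsel retains $234,616.30 − $42,230.93 = $192,385.37.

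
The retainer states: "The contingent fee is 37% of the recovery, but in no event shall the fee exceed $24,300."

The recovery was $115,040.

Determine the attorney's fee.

$24,300.00

37% of $115,040 = $42,564.80
That exceeds the $24,300 cap, so the fee is capped at $24,300.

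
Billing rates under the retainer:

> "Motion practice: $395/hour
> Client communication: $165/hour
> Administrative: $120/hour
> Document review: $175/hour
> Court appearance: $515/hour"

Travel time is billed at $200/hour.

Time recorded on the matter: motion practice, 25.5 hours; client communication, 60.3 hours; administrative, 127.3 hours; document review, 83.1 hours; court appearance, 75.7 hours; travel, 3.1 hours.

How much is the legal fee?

$89,446.00

Motion practice: 25.5 × $395 = $10,072.50
Client communication: 60.3 × $165 = $9,949.50
Administrative: 127.3 × $120 = $15,276.00
Document review: 83.1 × $175 = $14,542.50
Court appearance: 75.7 × $515 = $38,985.50
Subtotal: $10,072.50 + $9,949.50 + $15,276.00 + $14,542.50 + $38,985.50 = $88,826.00
Travel: 3.1 × $200 = $620.00
Total: $88,826.00 + $620.00 = $89,446.00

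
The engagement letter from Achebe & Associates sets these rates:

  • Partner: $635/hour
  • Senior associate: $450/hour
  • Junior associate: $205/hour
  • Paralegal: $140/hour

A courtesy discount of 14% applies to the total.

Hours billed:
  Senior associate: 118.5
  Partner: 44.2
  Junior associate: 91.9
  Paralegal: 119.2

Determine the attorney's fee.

Partner: 44.2 × $635 = $28,067.00
Senior associate: 118.5 × $450 = $53,325.00
Junior associate: 91.9 × $205 = $18,839.50
Paralegal: 119.2 × $140 = $16,688.00
Subtotal: $116,919.50
Less 14% discount: −$16,368.73
Total: $116,919.50 − $16,368.73 = $100,550.77

$100,550.77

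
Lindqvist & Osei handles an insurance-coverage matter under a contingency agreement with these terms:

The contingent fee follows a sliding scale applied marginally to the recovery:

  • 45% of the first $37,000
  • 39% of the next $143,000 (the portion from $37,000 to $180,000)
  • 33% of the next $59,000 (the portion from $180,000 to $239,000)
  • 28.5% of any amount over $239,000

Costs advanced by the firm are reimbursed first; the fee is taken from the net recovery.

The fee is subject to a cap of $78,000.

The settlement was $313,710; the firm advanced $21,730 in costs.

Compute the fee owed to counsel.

$78,000.00

Fee base (net of costs): $313,710 − $21,730 = $291,980
First $37,000 at 45% = $16,650.00
Next $143,000 at 39% = $55,770.00
Next $59,000 at 33% = $19,470.00
Remaining $52,980 at 28.5% = $15,099.30
Fee: $16,650.00 + $55,770.00 + $19,470.00 + $15,099.30 = $106,989.30
$106,989.30 exceeds the $78,000 cap, so the fee is capped at $78,000.00.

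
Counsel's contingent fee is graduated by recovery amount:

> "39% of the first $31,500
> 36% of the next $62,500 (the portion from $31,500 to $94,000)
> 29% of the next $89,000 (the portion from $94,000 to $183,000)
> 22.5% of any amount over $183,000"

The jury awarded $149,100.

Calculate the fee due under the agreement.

First $31,500 at 39% = $12,285.00
Next $62,500 at 36% = $22,500.00
Remaining $55,100 at 29% = $15,979.00
Fee: $12,285.00 + $22,500.00 + $15,979.00 = $50,764.00

$50,764.00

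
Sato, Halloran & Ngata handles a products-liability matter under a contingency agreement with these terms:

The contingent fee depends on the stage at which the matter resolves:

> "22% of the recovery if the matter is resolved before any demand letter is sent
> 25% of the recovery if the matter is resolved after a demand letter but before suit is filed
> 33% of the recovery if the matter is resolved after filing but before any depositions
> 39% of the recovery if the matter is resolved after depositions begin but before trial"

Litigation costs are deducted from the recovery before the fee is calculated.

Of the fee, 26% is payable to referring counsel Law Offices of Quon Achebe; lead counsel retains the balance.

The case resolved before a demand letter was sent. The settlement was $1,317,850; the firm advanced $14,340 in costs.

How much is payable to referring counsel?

Fee base (net of costs): $1,317,850 − $14,340 = $1,303,510
The matter resolved before a demand letter was sent, so the 22% rate applies.
$1,303,510 × 22% = $286,772.20
Referral share: 26% of $286,772.20 = $74,560.77; lead counsel retains $286,772.20 − $74,560.77 = $212,211.43.

$74,560.77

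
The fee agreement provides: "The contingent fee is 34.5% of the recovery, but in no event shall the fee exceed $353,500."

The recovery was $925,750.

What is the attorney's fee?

34.5% of $925,750 = $319,383.75
That is under the $353,500 cap.

$319,383.75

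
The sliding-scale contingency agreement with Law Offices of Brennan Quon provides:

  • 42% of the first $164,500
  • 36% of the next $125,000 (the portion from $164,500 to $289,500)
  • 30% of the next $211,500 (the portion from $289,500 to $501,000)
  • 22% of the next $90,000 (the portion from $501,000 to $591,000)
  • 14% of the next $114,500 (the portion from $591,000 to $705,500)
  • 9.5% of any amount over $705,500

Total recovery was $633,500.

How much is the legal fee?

First $164,500 at 42% = $69,090.00
Next $125,000 at 36% = $45,000.00
Next $211,500 at 30% = $63,450.00
Next $90,000 at 22% = $19,800.00
Remaining $42,500 at 14% = $5,950.00
Fee: $69,090.00 + $45,000.00 + $63,450.00 + $19,800.00 + $5,950.00 = $203,290.00

$203,290.00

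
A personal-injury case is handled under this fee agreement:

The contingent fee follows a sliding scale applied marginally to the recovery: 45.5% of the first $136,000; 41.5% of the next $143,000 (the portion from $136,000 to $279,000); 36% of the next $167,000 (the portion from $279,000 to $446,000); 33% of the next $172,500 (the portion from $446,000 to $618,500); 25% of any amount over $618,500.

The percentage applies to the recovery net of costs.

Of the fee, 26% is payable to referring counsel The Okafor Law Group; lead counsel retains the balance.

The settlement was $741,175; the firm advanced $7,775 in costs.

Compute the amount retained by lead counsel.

Fee base (net of costs): $741,175 − $7,775 = $733,400
First $136,000 at 45.5% = $61,880.00
Next $143,000 at 41.5% = $59,345.00
Next $167,000 at 36% = $60,120.00
Next $172,500 at 33% = $56,925.00
Remaining $114,900 at 25% = $28,725.00
Fee: $61,880.00 + $59,345.00 + $60,120.00 + $56,925.00 + $28,725.00 = $266,995.00
Referral share: 26% of $266,995.00 = $69,418.70; lead counsel retains $266,995.00 − $69,418.70 = $197,576.30.

$197,576.30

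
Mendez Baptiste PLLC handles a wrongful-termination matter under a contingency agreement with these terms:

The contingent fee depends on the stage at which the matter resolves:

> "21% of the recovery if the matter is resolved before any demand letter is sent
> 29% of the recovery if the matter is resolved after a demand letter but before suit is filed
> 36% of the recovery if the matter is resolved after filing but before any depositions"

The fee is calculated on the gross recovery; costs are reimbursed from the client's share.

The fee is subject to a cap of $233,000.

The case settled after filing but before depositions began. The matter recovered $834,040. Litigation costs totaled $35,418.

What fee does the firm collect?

$233,000.00

Fee base is the gross recovery, $834,040; costs are reimbursed separately.
The matter settled after filing but before depositions began, so the 36% rate applies.
$834,040 × 36% = $300,254.40
$300,254.40 exceeds the $233,000 cap, so the fee is capped at $233,000.00.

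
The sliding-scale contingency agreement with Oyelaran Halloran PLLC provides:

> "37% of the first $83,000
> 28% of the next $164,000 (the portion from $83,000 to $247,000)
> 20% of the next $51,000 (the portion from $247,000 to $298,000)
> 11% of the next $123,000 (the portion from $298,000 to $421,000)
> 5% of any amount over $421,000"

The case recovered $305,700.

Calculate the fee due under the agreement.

First $83,000 at 37% = $30,710.00
Next $164,000 at 28% = $45,920.00
Next $51,000 at 20% = $10,200.00
Remaining $7,700 at 11% = $847.00
Fee: $30,710.00 + $45,920.00 + $10,200.00 + $847.00 = $87,677.00

$87,677.00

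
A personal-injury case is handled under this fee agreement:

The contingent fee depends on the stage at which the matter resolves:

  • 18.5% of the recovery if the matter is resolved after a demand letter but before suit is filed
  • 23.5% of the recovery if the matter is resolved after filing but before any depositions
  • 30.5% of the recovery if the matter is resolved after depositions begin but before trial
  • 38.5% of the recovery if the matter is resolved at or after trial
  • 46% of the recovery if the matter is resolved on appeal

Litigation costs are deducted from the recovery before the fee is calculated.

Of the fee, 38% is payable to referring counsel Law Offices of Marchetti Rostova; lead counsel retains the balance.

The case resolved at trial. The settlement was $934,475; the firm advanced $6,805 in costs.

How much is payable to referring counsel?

$135,718.12

Fee base (net of costs): $934,475 − $6,805 = $927,670
The matter resolved at trial, so the 38.5% rate applies.
$927,670 × 38.5% = $357,152.95
Referral share: 38% of $357,152.95 = $135,718.12; lead counsel retains $357,152.95 − $135,718.12 = $221,434.83.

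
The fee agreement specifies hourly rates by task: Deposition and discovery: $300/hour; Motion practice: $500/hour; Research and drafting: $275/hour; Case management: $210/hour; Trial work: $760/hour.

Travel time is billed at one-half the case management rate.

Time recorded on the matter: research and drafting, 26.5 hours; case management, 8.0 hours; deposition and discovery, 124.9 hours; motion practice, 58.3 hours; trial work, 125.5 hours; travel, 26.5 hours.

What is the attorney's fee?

Deposition and discovery: 124.9 × $300 = $37,470.00
Motion practice: 58.3 × $500 = $29,150.00
Research and drafting: 26.5 × $275 = $7,287.50
Case management: 8.0 × $210 = $1,680.00
Trial work: 125.5 × $760 = $95,380.00
Subtotal: $37,470.00 + $29,150.00 + $7,287.50 + $1,680.00 + $95,380.00 = $170,967.50
Travel: 26.5 × ($210 ÷ 2) = 26.5 × $105.00 = $2,782.50
Total: $170,967.50 + $2,782.50 = $173,750.00

$173,750.00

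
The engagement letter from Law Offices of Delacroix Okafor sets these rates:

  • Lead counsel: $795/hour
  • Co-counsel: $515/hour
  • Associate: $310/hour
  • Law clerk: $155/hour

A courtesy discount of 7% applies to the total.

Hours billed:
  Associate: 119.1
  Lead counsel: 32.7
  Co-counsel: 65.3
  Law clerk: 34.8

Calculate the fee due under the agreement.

Lead counsel: 32.7 × $795 = $25,996.50
Co-counsel: 65.3 × $515 = $33,629.50
Associate: 119.1 × $310 = $36,921.00
Law clerk: 34.8 × $155 = $5,394.00
Subtotal: $101,941.00
Less 7% discount: −$7,135.87
Total: $101,941.00 − $7,135.87 = $94,805.13

$94,805.13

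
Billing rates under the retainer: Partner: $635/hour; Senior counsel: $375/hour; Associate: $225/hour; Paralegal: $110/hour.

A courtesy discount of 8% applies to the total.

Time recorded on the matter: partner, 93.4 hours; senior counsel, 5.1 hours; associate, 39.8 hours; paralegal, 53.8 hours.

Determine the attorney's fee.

Partner: 93.4 × $635 = $59,309.00
Senior counsel: 5.1 × $375 = $1,912.50
Associate: 39.8 × $225 = $8,955.00
Paralegal: 53.8 × $110 = $5,918.00
Subtotal: $76,094.50
Less 8% discount: −$6,087.56
Total: $76,094.50 − $6,087.56 = $70,006.94

$70,006.94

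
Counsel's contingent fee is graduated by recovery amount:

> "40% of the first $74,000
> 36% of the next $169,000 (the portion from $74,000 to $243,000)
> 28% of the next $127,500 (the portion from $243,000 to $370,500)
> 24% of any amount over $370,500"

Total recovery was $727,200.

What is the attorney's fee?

First $74,000 at 40% = $29,600.00
Next $169,000 at 36% = $60,840.00
Next $127,500 at 28% = $35,700.00
Remaining $356,700 at 24% = $85,608.00
Fee: $29,600.00 + $60,840.00 + $35,700.00 + $85,608.00 = $211,748.00

$211,748.00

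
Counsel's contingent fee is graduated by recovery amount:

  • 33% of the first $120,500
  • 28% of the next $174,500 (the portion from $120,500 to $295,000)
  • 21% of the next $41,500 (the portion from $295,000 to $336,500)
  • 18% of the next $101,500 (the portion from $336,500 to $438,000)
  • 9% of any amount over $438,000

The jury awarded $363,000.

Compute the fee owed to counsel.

First $120,500 at 33% = $39,765.00
Next $174,500 at 28% = $48,860.00
Next $41,500 at 21% = $8,715.00
Remaining $26,500 at 18% = $4,770.00
Fee: $39,765.00 + $48,860.00 + $8,715.00 + $4,770.00 = $102,110.00

$102,110.00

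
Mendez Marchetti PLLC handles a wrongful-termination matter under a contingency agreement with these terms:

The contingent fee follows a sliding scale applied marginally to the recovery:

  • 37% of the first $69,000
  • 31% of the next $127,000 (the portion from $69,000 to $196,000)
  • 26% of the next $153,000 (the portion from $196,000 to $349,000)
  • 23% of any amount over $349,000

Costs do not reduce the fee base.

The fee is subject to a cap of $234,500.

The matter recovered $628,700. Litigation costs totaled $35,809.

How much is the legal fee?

Fee base is the gross recovery, $628,700; costs are reimbursed separately.
First $69,000 at 37% = $25,530.00
Next $127,000 at 31% = $39,370.00
Next $153,000 at 26% = $39,780.00
Remaining $279,700 at 23% = $64,331.00
Fee: $25,530.00 + $39,370.00 + $39,780.00 + $64,331.00 = $169,011.00
$169,011.00 is under the $234,500 cap.

$169,011.00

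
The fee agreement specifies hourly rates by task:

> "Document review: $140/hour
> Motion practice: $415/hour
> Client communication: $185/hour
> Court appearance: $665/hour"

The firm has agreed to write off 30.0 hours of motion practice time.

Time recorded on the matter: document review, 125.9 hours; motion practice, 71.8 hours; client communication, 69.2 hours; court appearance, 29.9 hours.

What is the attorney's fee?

Document review: 125.9 × $140 = $17,626.00
Motion practice: 71.8 × $415 = $29,797.00
Client communication: 69.2 × $185 = $12,802.00
Court appearance: 29.9 × $665 = $19,883.50
Subtotal: $80,108.50
Write-off: 30.0 × $415 = $12,450.00
Total: $80,108.50 − $12,450.00 = $67,658.50

$67,658.50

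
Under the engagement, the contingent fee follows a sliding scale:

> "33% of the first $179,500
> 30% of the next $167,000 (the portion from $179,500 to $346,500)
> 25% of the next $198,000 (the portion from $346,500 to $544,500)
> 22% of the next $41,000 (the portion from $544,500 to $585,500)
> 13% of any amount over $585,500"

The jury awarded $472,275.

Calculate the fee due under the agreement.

$140,778.75

First $179,500 at 33% = $59,235.00
Next $167,000 at 30% = $50,100.00
Remaining $125,775 at 25% = $31,443.75
Fee: $59,235.00 + $50,100.00 + $31,443.75 = $140,778.75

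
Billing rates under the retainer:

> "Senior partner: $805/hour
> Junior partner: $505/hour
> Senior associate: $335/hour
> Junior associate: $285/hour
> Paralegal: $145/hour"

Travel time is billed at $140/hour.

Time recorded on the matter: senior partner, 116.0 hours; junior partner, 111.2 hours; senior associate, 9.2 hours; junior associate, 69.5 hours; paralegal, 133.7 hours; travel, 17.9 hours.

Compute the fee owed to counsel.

$194,318.00

Senior partner: 116.0 × $805 = $93,380.00
Junior partner: 111.2 × $505 = $56,156.00
Senior associate: 9.2 × $335 = $3,082.00
Junior associate: 69.5 × $285 = $19,807.50
Paralegal: 133.7 × $145 = $19,386.50
Subtotal: $93,380.00 + $56,156.00 + $3,082.00 + $19,807.50 + $19,386.50 = $191,812.00
Travel: 17.9 × $140 = $2,506.00
Total: $191,812.00 + $2,506.00 = $194,318.00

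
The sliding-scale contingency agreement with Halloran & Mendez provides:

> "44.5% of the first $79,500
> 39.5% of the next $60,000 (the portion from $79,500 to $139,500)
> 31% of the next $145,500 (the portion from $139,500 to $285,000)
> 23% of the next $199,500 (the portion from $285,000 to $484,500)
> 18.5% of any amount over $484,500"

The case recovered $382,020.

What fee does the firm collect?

$126,497.10

First $79,500 at 44.5% = $35,377.50
Next $60,000 at 39.5% = $23,700.00
Next $145,500 at 31% = $45,105.00
Remaining $97,020 at 23% = $22,314.60
Fee: $35,377.50 + $23,700.00 + $45,105.00 + $22,314.60 = $126,497.10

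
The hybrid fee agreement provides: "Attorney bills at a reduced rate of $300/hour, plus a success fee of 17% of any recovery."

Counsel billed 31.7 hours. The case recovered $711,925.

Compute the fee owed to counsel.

$130,537.25

Hourly: 31.7 × $300 = $9,510.00
Success fee: 17% of $711,925 = $121,027.25
Total: $9,510.00 + $121,027.25 = $130,537.25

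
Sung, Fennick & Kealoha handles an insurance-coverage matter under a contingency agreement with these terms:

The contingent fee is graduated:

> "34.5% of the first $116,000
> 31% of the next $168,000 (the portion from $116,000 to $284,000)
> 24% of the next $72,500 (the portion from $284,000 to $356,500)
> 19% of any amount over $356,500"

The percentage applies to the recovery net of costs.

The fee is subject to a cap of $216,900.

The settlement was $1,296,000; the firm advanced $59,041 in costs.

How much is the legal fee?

Fee base (net of costs): $1,296,000 − $59,041 = $1,236,959
First $116,000 at 34.5% = $40,020.00
Next $168,000 at 31% = $52,080.00
Next $72,500 at 24% = $17,400.00
Remaining $880,459 at 19% = $167,287.21
Fee: $40,020.00 + $52,080.00 + $17,400.00 + $167,287.21 = $276,787.21
$276,787.21 exceeds the $216,900 cap, so the fee is capped at $216,900.00.

$216,900.00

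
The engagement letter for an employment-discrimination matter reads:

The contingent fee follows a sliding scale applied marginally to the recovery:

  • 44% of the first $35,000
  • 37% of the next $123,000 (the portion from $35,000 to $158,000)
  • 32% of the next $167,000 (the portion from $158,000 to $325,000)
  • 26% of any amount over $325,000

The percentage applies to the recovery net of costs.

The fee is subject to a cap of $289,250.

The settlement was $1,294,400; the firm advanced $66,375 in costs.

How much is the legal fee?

$289,250.00

Fee base (net of costs): $1,294,400 − $66,375 = $1,228,025
First $35,000 at 44% = $15,400.00
Next $123,000 at 37% = $45,510.00
Next $167,000 at 32% = $53,440.00
Remaining $903,025 at 26% = $234,786.50
Fee: $15,400.00 + $45,510.00 + $53,440.00 + $234,786.50 = $349,136.50
$349,136.50 exceeds the $289,250 cap, so the fee is capped at $289,250.00.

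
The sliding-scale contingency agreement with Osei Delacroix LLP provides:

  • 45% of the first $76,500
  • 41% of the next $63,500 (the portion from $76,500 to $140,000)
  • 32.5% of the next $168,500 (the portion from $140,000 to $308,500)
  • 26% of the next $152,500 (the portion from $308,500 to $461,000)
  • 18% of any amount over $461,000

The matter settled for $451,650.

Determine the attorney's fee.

$152,441.50

First $76,500 at 45% = $34,425.00
Next $63,500 at 41% = $26,035.00
Next $168,500 at 32.5% = $54,762.50
Remaining $143,150 at 26% = $37,219.00
Fee: $34,425.00 + $26,035.00 + $54,762.50 + $37,219.00 = $152,441.50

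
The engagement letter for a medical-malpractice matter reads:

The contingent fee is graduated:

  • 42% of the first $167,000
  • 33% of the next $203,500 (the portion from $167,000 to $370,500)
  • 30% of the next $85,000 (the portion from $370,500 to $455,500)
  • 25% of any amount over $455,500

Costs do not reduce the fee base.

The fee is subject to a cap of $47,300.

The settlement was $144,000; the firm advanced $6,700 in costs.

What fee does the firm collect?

Fee base is the gross recovery, $144,000; costs are reimbursed separately.
First $144,000 at 42% = $60,480.00
$60,480.00 exceeds the $47,300 cap, so the fee is capped at $47,300.00.

$47,300.00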